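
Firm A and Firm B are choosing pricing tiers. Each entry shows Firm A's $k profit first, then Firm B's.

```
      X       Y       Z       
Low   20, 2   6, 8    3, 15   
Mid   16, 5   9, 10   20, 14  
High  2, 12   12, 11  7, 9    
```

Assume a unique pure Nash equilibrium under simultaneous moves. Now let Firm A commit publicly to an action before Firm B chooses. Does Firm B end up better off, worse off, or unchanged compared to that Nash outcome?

Solve by backward induction (Firm A leads).
- Low: BR = Z, leader payoff 3.
- Mid: BR = Z, leader payoff 20.
- High: BR = X, leader payoff 2.
Maximizing over 3, 20, 2, Firm A chooses Mid. Subgame-perfect outcome: (Mid, Z) with payoffs (20, 14).
For the simultaneous game, intersect best replies.
Firm A's best replies: X→Low; Y→High; Z→Mid.
Firm B's best replies: Low→Z; Mid→Z; High→X.
The unique mutual best reply is (Mid, Z), giving (20, 14).
Firm B earns 14 sequentially versus 14 at the Nash outcome: unchanged.

unchanged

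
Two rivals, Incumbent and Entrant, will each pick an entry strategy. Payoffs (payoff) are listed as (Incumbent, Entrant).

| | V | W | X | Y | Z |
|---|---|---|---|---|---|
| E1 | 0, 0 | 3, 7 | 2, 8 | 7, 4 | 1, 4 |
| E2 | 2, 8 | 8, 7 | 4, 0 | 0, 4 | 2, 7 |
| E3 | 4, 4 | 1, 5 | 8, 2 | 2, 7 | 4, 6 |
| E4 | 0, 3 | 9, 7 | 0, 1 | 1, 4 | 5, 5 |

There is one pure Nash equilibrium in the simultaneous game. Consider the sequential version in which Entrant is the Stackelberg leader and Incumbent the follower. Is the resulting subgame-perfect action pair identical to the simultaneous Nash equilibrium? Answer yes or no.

yes

Solve by backward induction (Entrant leads).
- V: Incumbent compares 0, 2, 4, 0 and picks E3; Entrant would get 4.
- W: Incumbent compares 3, 8, 1, 9 and picks E4; Entrant would get 7.
- X: Incumbent compares 2, 4, 8, 0 and picks E3; Entrant would get 2.
- Y: Incumbent compares 7, 0, 2, 1 and picks E1; Entrant would get 4.
- Z: Incumbent compares 1, 2, 4, 5 and picks E4; Entrant would get 5.
Maximizing over 4, 7, 2, 4, 5, Entrant chooses W. Subgame-perfect outcome: (E4, W) with payoffs (9, 7).
Now find the simultaneous Nash equilibrium.
Incumbent's best replies: V→E3; W→E4; X→E3; Y→E1; Z→E4.
Entrant's best replies: E1→X; E2→V; E3→Y; E4→W.
The unique mutual best reply is (E4, W), giving (9, 7).
Sequential outcome (E4, W) coincides with the Nash profile (E4, W).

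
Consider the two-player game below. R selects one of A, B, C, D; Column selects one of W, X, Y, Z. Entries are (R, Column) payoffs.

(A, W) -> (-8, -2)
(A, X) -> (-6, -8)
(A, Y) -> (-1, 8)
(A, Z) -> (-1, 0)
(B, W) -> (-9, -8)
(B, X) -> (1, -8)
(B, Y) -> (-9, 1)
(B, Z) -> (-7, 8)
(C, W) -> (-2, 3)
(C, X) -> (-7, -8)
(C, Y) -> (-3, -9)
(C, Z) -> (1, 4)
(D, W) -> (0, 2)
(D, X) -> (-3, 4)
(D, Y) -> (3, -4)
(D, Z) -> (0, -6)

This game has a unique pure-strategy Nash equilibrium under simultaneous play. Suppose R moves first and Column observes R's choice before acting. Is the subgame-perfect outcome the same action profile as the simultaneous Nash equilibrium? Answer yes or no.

yes

Column best-responds to each possible R move:
- A: Column compares -2, -8, 8, 0 and picks Y; R would get -1.
- B: Column compares -8, -8, 1, 8 and picks Z; R would get -7.
- C: Column compares 3, -8, -9, 4 and picks Z; R would get 1.
- D: Column compares 2, 4, -4, -6 and picks X; R would get -3.
R's induced payoffs are -1, -7, 1, -3, so R commits to C. Subgame-perfect outcome: (C, Z) with payoffs (1, 4).
Under simultaneous play:
R's best replies: W→D; X→B; Y→D; Z→C.
Column's best replies: A→Y; B→Z; C→Z; D→X.
The unique mutual best reply is (C, Z), giving (1, 4).
Sequential outcome (C, Z) coincides with the Nash profile (C, Z).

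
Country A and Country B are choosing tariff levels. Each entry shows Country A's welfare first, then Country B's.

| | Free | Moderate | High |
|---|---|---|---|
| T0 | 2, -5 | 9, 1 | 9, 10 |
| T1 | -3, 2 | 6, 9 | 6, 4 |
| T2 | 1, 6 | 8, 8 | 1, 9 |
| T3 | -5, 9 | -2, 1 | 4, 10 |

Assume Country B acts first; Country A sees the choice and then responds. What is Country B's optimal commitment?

High

Work backward from Country A's decision.
- Free: BR = T0, leader payoff -5.
- Moderate: BR = T0, leader payoff 1.
- High: BR = T0, leader payoff 10.
Maximizing over -5, 1, 10, Country B chooses High. Subgame-perfect outcome: (T0, High) with payoffs (9, 10).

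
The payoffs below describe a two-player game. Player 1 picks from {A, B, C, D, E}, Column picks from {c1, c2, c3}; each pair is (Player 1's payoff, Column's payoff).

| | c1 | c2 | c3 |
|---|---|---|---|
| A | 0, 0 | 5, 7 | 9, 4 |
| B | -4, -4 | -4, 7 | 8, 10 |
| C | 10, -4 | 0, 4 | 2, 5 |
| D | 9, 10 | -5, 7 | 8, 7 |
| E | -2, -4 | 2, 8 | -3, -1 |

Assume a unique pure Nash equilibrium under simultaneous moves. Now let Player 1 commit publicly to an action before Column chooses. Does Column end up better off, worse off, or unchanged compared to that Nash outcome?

Column best-responds to each possible Player 1 move:
- A: Column compares 0, 7, 4 and picks c2; Player 1 would get 5.
- B: Column compares -4, 7, 10 and picks c3; Player 1 would get 8.
- C: Column compares -4, 4, 5 and picks c3; Player 1 would get 2.
- D: Column compares 10, 7, 7 and picks c1; Player 1 would get 9.
- E: Column compares -4, 8, -1 and picks c2; Player 1 would get 2.
Player 1's induced payoffs are 5, 8, 2, 9, 2, so Player 1 commits to D. Subgame-perfect outcome: (D, c1) with payoffs (9, 10).
Now find the simultaneous Nash equilibrium.
Player 1's best replies: c1→C; c2→A; c3→A.
Column's best replies: A→c2; B→c3; C→c3; D→c1; E→c2.
The unique mutual best reply is (A, c2), giving (5, 7).
Column earns 10 sequentially versus 7 at the Nash outcome: better off.

better off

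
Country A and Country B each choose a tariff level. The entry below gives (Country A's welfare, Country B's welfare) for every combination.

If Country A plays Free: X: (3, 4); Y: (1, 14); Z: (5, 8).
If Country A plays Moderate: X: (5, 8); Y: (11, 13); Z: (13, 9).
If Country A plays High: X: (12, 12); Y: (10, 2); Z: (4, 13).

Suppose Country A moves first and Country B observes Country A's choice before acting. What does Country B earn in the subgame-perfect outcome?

13

Solve by backward induction (Country A leads).
- Free → Country B plays Y (best of 4, 14, 8); Country A gets 1.
- Moderate → Country B plays Y (best of 8, 13, 9); Country A gets 11.
- High → Country B plays Z (best of 12, 2, 13); Country A gets 4.
Among 1, 11, 4, the best is 11 at Moderate. Subgame-perfect outcome: (Moderate, Y) with payoffs (11, 13).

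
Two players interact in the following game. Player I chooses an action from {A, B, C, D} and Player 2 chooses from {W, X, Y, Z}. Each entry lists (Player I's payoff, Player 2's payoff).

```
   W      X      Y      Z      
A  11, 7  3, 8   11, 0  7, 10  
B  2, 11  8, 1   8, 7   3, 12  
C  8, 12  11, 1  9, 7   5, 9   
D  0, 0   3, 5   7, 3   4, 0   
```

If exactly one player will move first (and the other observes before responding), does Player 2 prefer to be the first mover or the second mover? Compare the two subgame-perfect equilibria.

If Player I leads: Player 2's best replies are A→Z, B→Z, C→W, D→X; Player I's induced payoffs 7, 3, 8, 3; outcome (C, W), payoffs (8, 12).
If Player 2 leads: Player I's best replies are W→A, X→C, Y→A, Z→A; Player 2's induced payoffs 7, 1, 0, 10; outcome (A, Z), payoffs (7, 10).
Player 2 gets 10 moving first and 12 moving second, so Player 2 prefers to move second.

second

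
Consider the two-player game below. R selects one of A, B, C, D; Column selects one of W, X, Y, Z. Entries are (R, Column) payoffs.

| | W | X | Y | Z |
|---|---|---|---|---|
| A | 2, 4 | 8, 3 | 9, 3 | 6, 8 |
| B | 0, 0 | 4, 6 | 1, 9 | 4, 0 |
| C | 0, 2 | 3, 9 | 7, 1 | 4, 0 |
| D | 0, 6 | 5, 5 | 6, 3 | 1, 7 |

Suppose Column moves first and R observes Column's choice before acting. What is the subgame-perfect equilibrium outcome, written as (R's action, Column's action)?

(A, Z)

Backward induction with Column moving first.
- W → R plays A (best of 2, 0, 0, 0); Column gets 4.
- X → R plays A (best of 8, 4, 3, 5); Column gets 3.
- Y → R plays A (best of 9, 1, 7, 6); Column gets 3.
- Z → R plays A (best of 6, 4, 4, 1); Column gets 8.
Maximizing over 4, 3, 3, 8, Column chooses Z. Subgame-perfect outcome: (A, Z) with payoffs (6, 8).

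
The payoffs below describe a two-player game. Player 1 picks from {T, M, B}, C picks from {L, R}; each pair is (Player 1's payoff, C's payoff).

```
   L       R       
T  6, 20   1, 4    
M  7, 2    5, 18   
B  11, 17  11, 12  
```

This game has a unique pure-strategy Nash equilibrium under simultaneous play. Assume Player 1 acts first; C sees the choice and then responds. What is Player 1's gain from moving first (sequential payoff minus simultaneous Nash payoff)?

Work backward from C's decision.
- T: C compares 20, 4 and picks L; Player 1 would get 6.
- M: C compares 2, 18 and picks R; Player 1 would get 5.
- B: C compares 17, 12 and picks L; Player 1 would get 11.
Maximizing over 6, 5, 11, Player 1 chooses B. Subgame-perfect outcome: (B, L) with payoffs (11, 17).
Now find the simultaneous Nash equilibrium.
Player 1's best replies: L→B; R→B.
C's best replies: T→L; M→R; B→L.
Only (B, L) has each player best-responding; Nash payoffs (11, 17).
Player 1's commitment gain: 11 − 11 = 0.

0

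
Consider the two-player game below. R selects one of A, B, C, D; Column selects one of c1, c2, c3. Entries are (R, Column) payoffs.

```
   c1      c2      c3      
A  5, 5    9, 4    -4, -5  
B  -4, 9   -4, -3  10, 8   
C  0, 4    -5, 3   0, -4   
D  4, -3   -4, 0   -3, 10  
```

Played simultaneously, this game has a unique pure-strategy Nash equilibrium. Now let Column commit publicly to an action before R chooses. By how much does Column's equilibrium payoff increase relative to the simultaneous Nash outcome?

Solve by backward induction (Column leads).
- c1: R compares 5, -4, 0, 4 and picks A; Column would get 5.
- c2: R compares 9, -4, -5, -4 and picks A; Column would get 4.
- c3: R compares -4, 10, 0, -3 and picks B; Column would get 8.
Among 5, 4, 8, the best is 8 at c3. Subgame-perfect outcome: (B, c3) with payoffs (10, 8).
Under simultaneous play:
R's best replies: c1→A; c2→A; c3→B.
Column's best replies: A→c1; B→c1; C→c1; D→c3.
Only (A, c1) has each player best-responding; Nash payoffs (5, 5).
Column's commitment gain: 8 − 5 = 3.

3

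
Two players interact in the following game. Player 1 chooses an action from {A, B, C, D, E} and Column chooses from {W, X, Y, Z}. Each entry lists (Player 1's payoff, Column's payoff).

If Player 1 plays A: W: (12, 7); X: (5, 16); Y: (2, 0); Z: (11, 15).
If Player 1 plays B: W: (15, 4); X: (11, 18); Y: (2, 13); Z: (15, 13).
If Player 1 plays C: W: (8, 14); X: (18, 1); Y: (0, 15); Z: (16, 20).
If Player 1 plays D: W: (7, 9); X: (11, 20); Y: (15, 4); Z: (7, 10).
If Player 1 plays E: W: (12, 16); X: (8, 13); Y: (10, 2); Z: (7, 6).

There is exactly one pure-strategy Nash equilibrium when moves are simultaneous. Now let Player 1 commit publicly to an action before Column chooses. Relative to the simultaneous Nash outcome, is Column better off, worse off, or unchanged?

unchanged

Column best-responds to each possible Player 1 move:
- A → Column plays X (best of 7, 16, 0, 15); Player 1 gets 5.
- B → Column plays X (best of 4, 18, 13, 13); Player 1 gets 11.
- C → Column plays Z (best of 14, 1, 15, 20); Player 1 gets 16.
- D → Column plays X (best of 9, 20, 4, 10); Player 1 gets 11.
- E → Column plays W (best of 16, 13, 2, 6); Player 1 gets 12.
Player 1's induced payoffs are 5, 11, 16, 11, 12, so Player 1 commits to C. Subgame-perfect outcome: (C, Z) with payoffs (16, 20).
Now find the simultaneous Nash equilibrium.
Player 1's best replies: W→B; X→C; Y→D; Z→C.
Column's best replies: A→X; B→X; C→Z; D→X; E→W.
The unique mutual best reply is (C, Z), giving (16, 20).
Column earns 20 sequentially versus 20 at the Nash outcome: unchanged.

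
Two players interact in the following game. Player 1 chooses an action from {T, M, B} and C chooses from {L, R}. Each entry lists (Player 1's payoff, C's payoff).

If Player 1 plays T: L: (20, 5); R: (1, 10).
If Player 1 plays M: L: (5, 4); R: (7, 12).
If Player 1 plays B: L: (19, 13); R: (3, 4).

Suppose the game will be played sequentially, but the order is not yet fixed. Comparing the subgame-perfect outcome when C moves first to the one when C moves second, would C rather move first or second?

If Player 1 leads: C's best replies are T→R, M→R, B→L; Player 1's induced payoffs 1, 7, 19; outcome (B, L), payoffs (19, 13).
If C leads: Player 1's best replies are L→T, R→M; C's induced payoffs 5, 12; outcome (M, R), payoffs (7, 12).
C gets 12 moving first and 13 moving second, so C prefers to move second.

second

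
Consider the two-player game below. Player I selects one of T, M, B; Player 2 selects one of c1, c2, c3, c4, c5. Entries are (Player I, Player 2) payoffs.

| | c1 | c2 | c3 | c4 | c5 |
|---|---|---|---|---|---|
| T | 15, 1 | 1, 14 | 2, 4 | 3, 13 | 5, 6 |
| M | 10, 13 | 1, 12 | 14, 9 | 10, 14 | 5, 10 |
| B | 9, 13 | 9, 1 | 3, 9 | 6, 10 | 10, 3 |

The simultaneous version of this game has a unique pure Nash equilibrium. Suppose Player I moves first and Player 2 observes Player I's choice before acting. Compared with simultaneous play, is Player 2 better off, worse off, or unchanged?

unchanged

Solve by backward induction (Player I leads).
- T → Player 2 plays c2 (best of 1, 14, 4, 13, 6); Player I gets 1.
- M → Player 2 plays c4 (best of 13, 12, 9, 14, 10); Player I gets 10.
- B → Player 2 plays c1 (best of 13, 1, 9, 10, 3); Player I gets 9.
Maximizing over 1, 10, 9, Player I chooses M. Subgame-perfect outcome: (M, c4) with payoffs (10, 14).
Under simultaneous play:
Player I's best replies: c1→T; c2→B; c3→M; c4→M; c5→B.
Player 2's best replies: T→c2; M→c4; B→c1.
Only (M, c4) has each player best-responding; Nash payoffs (10, 14).
Player 2 earns 14 sequentially versus 14 at the Nash outcome: unchanged.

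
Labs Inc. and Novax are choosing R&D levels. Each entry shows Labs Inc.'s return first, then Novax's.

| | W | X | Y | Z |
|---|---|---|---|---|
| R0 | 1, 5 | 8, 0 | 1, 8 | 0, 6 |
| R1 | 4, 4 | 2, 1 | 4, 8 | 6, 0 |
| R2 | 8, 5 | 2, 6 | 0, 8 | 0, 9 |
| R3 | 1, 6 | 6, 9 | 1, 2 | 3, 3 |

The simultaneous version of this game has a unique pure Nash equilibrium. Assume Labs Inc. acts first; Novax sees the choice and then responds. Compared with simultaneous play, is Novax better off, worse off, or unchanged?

Work backward from Novax's decision.
- R0: Novax compares 5, 0, 8, 6 and picks Y; Labs Inc. would get 1.
- R1: Novax compares 4, 1, 8, 0 and picks Y; Labs Inc. would get 4.
- R2: Novax compares 5, 6, 8, 9 and picks Z; Labs Inc. would get 0.
- R3: Novax compares 6, 9, 2, 3 and picks X; Labs Inc. would get 6.
Labs Inc.'s induced payoffs are 1, 4, 0, 6, so Labs Inc. commits to R3. Subgame-perfect outcome: (R3, X) with payoffs (6, 9).
Under simultaneous play:
Labs Inc.'s best replies: W→R2; X→R0; Y→R1; Z→R1.
Novax's best replies: R0→Y; R1→Y; R2→Z; R3→X.
Only (R1, Y) has each player best-responding; Nash payoffs (4, 8).
Novax earns 9 sequentially versus 8 at the Nash outcome: better off.

better off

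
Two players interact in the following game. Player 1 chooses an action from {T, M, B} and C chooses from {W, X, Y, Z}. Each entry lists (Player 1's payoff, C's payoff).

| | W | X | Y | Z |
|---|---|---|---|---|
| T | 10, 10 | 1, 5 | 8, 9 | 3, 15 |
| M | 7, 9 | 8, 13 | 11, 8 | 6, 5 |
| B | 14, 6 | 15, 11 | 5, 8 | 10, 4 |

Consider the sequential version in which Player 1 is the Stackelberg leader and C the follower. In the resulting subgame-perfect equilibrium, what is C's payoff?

11

Solve by backward induction (Player 1 leads).
- T: BR = Z, leader payoff 3.
- M: BR = X, leader payoff 8.
- B: BR = X, leader payoff 15.
Among 3, 8, 15, the best is 15 at B. Subgame-perfect outcome: (B, X) with payoffs (15, 11).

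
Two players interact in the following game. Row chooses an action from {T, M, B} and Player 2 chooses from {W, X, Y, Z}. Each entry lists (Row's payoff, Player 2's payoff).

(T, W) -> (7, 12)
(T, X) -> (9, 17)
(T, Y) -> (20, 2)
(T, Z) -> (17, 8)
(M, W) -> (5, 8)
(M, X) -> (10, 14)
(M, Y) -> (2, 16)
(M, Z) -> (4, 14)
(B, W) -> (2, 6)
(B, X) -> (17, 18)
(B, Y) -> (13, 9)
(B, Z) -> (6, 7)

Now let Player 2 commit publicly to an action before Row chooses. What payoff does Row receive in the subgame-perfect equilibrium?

17

Work backward from Row's decision.
- W → Row plays T (best of 7, 5, 2); Player 2 gets 12.
- X → Row plays B (best of 9, 10, 17); Player 2 gets 18.
- Y → Row plays T (best of 20, 2, 13); Player 2 gets 2.
- Z → Row plays T (best of 17, 4, 6); Player 2 gets 8.
Player 2's induced payoffs are 12, 18, 2, 8, so Player 2 commits to X. Subgame-perfect outcome: (B, X) with payoffs (17, 18).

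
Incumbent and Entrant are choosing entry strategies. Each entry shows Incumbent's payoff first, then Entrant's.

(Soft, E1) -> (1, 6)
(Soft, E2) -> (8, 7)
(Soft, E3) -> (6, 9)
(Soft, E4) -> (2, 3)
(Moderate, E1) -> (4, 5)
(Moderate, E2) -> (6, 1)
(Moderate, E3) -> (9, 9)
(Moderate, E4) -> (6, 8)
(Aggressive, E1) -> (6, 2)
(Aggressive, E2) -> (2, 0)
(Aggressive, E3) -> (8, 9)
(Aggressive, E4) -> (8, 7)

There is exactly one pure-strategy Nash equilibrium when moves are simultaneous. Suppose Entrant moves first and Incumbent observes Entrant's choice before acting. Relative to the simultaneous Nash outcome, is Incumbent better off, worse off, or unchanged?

unchanged

Backward induction with Entrant moving first.
- E1 → Incumbent plays Aggressive (best of 1, 4, 6); Entrant gets 2.
- E2 → Incumbent plays Soft (best of 8, 6, 2); Entrant gets 7.
- E3 → Incumbent plays Moderate (best of 6, 9, 8); Entrant gets 9.
- E4 → Incumbent plays Aggressive (best of 2, 6, 8); Entrant gets 7.
Maximizing over 2, 7, 9, 7, Entrant chooses E3. Subgame-perfect outcome: (Moderate, E3) with payoffs (9, 9).
For the simultaneous game, intersect best replies.
Incumbent's best replies: E1→Aggressive; E2→Soft; E3→Moderate; E4→Aggressive.
Entrant's best replies: Soft→E3; Moderate→E3; Aggressive→E3.
Only (Moderate, E3) has each player best-responding; Nash payoffs (9, 9).
Incumbent earns 9 sequentially versus 9 at the Nash outcome: unchanged.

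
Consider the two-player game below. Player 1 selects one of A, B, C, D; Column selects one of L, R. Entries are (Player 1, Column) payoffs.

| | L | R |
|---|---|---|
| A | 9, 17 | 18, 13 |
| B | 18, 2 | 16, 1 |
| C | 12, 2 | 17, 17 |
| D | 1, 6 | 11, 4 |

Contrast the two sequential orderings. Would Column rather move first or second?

If Player 1 leads: Column's best replies are A→L, B→L, C→R, D→L; Player 1's induced payoffs 9, 18, 17, 1; outcome (B, L), payoffs (18, 2).
If Column leads: Player 1's best replies are L→B, R→A; Column's induced payoffs 2, 13; outcome (A, R), payoffs (18, 13).
Column gets 13 moving first and 2 moving second, so Column prefers to move first.

first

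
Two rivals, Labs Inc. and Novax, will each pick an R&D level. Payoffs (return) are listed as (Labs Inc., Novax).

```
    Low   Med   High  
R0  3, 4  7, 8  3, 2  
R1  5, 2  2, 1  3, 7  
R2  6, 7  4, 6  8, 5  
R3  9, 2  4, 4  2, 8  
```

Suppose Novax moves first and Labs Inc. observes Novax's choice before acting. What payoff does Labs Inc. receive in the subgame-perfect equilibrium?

7

Work backward from Labs Inc.'s decision.
- Low: Labs Inc. compares 3, 5, 6, 9 and picks R3; Novax would get 2.
- Med: Labs Inc. compares 7, 2, 4, 4 and picks R0; Novax would get 8.
- High: Labs Inc. compares 3, 3, 8, 2 and picks R2; Novax would get 5.
Among 2, 8, 5, the best is 8 at Med. Subgame-perfect outcome: (R0, Med) with payoffs (7, 8).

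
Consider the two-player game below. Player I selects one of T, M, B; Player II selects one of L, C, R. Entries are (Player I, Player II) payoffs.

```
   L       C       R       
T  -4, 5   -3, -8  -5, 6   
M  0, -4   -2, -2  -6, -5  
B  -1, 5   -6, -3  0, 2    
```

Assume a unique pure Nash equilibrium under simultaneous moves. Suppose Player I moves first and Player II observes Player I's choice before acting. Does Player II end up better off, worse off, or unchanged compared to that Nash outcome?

better off

Backward induction with Player I moving first.
- T: BR = R, leader payoff -5.
- M: BR = C, leader payoff -2.
- B: BR = L, leader payoff -1.
Maximizing over -5, -2, -1, Player I chooses B. Subgame-perfect outcome: (B, L) with payoffs (-1, 5).
Now find the simultaneous Nash equilibrium.
Player I's best replies: L→M; C→M; R→B.
Player II's best replies: T→R; M→C; B→L.
The unique mutual best reply is (M, C), giving (-2, -2).
Player II earns 5 sequentially versus -2 at the Nash outcome: better off.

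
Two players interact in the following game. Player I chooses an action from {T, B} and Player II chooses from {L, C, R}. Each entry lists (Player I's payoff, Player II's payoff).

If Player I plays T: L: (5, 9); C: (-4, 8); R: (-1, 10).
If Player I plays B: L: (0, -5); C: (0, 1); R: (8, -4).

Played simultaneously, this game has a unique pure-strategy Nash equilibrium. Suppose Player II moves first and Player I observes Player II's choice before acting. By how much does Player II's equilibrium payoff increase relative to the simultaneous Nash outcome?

Work backward from Player I's decision.
- L: BR = T, leader payoff 9.
- C: BR = B, leader payoff 1.
- R: BR = B, leader payoff -4.
Among 9, 1, -4, the best is 9 at L. Subgame-perfect outcome: (T, L) with payoffs (5, 9).
Under simultaneous play:
Player I's best replies: L→T; C→B; R→B.
Player II's best replies: T→R; B→C.
The unique mutual best reply is (B, C), giving (0, 1).
Player II's commitment gain: 9 − 1 = 8.

8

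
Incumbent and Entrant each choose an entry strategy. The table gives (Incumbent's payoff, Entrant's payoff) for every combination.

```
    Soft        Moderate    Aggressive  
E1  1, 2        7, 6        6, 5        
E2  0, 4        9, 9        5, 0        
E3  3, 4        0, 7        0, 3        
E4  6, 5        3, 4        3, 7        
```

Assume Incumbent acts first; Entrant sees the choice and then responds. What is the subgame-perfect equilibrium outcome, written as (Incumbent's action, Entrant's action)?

Solve by backward induction (Incumbent leads).
- E1 → Entrant plays Moderate (best of 2, 6, 5); Incumbent gets 7.
- E2 → Entrant plays Moderate (best of 4, 9, 0); Incumbent gets 9.
- E3 → Entrant plays Moderate (best of 4, 7, 3); Incumbent gets 0.
- E4 → Entrant plays Aggressive (best of 5, 4, 7); Incumbent gets 3.
Maximizing over 7, 9, 0, 3, Incumbent chooses E2. Subgame-perfect outcome: (E2, Moderate) with payoffs (9, 9).

(E2, Moderate)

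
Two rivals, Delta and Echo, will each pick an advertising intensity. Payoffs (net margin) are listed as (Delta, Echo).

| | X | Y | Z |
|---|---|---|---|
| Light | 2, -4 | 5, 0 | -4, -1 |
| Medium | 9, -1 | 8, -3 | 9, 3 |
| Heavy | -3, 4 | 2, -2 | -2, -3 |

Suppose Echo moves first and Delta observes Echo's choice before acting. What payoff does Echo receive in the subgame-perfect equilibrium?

3

Solve by backward induction (Echo leads).
- X: BR = Medium, leader payoff -1.
- Y: BR = Medium, leader payoff -3.
- Z: BR = Medium, leader payoff 3.
Echo's induced payoffs are -1, -3, 3, so Echo commits to Z. Subgame-perfect outcome: (Medium, Z) with payoffs (9, 3).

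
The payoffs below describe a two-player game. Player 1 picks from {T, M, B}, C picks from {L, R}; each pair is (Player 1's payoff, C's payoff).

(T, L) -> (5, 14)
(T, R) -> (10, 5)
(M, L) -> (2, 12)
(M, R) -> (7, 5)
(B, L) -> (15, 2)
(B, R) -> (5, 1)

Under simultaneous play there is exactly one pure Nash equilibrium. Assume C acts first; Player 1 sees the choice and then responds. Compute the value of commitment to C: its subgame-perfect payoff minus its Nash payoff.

Solve by backward induction (C leads).
- L: Player 1 compares 5, 2, 15 and picks B; C would get 2.
- R: Player 1 compares 10, 7, 5 and picks T; C would get 5.
C's induced payoffs are 2, 5, so C commits to R. Subgame-perfect outcome: (T, R) with payoffs (10, 5).
Under simultaneous play:
Player 1's best replies: L→B; R→T.
C's best replies: T→L; M→L; B→L.
The unique mutual best reply is (B, L), giving (15, 2).
C's commitment gain: 5 − 2 = 3.

3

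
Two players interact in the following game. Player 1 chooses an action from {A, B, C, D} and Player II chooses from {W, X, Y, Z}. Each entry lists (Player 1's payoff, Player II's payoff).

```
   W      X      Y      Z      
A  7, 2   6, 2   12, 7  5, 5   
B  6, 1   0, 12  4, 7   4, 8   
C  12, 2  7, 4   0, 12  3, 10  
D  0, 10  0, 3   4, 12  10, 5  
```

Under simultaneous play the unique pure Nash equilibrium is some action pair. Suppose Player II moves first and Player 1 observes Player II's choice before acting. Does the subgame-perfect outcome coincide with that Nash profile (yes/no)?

yes

Backward induction with Player II moving first.
- W: BR = C, leader payoff 2.
- X: BR = C, leader payoff 4.
- Y: BR = A, leader payoff 7.
- Z: BR = D, leader payoff 5.
Player II's induced payoffs are 2, 4, 7, 5, so Player II commits to Y. Subgame-perfect outcome: (A, Y) with payoffs (12, 7).
For the simultaneous game, intersect best replies.
Player 1's best replies: W→C; X→C; Y→A; Z→D.
Player II's best replies: A→Y; B→X; C→Y; D→Y.
The unique mutual best reply is (A, Y), giving (12, 7).
Sequential outcome (A, Y) coincides with the Nash profile (A, Y).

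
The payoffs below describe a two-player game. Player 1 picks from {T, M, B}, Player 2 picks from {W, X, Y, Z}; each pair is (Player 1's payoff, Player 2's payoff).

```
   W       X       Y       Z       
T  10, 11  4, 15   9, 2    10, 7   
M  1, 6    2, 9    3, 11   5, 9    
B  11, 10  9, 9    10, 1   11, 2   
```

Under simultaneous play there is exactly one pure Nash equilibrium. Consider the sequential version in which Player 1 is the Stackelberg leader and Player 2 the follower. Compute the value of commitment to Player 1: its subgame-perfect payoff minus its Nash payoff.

0

Work backward from Player 2's decision.
- T: Player 2 compares 11, 15, 2, 7 and picks X; Player 1 would get 4.
- M: Player 2 compares 6, 9, 11, 9 and picks Y; Player 1 would get 3.
- B: Player 2 compares 10, 9, 1, 2 and picks W; Player 1 would get 11.
Among 4, 3, 11, the best is 11 at B. Subgame-perfect outcome: (B, W) with payoffs (11, 10).
For the simultaneous game, intersect best replies.
Player 1's best replies: W→B; X→B; Y→B; Z→B.
Player 2's best replies: T→X; M→Y; B→W.
Only (B, W) has each player best-responding; Nash payoffs (11, 10).
Player 1's commitment gain: 11 − 11 = 0.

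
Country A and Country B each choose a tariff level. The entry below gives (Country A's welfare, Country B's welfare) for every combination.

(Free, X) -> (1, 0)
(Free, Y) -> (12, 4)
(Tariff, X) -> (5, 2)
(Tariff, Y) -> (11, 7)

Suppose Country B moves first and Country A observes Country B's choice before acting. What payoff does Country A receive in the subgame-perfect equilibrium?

Country A best-responds to each possible Country B move:
- X → Country A plays Tariff (best of 1, 5); Country B gets 2.
- Y → Country A plays Free (best of 12, 11); Country B gets 4.
Country B's induced payoffs are 2, 4, so Country B commits to Y. Subgame-perfect outcome: (Free, Y) with payoffs (12, 4).

12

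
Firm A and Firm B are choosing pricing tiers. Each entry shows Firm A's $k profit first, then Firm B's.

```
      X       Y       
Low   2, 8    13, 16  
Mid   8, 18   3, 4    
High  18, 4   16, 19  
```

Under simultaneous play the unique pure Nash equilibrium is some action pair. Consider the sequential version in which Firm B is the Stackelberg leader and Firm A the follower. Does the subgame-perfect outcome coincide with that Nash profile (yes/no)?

Backward induction with Firm B moving first.
- X: BR = High, leader payoff 4.
- Y: BR = High, leader payoff 19.
Among 4, 19, the best is 19 at Y. Subgame-perfect outcome: (High, Y) with payoffs (16, 19).
Under simultaneous play:
Firm A's best replies: X→High; Y→High.
Firm B's best replies: Low→Y; Mid→X; High→Y.
Only (High, Y) has each player best-responding; Nash payoffs (16, 19).
Sequential outcome (High, Y) coincides with the Nash profile (High, Y).

yes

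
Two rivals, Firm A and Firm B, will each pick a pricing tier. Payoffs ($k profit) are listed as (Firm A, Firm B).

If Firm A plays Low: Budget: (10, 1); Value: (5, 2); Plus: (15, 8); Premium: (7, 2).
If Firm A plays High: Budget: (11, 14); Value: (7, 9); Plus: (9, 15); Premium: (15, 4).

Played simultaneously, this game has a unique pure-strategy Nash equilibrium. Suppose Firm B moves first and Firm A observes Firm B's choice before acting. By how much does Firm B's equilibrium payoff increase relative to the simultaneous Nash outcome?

Firm A best-responds to each possible Firm B move:
- Budget → Firm A plays High (best of 10, 11); Firm B gets 14.
- Value → Firm A plays High (best of 5, 7); Firm B gets 9.
- Plus → Firm A plays Low (best of 15, 9); Firm B gets 8.
- Premium → Firm A plays High (best of 7, 15); Firm B gets 4.
Firm B's induced payoffs are 14, 9, 8, 4, so Firm B commits to Budget. Subgame-perfect outcome: (High, Budget) with payoffs (11, 14).
Under simultaneous play:
Firm A's best replies: Budget→High; Value→High; Plus→Low; Premium→High.
Firm B's best replies: Low→Plus; High→Plus.
The unique mutual best reply is (Low, Plus), giving (15, 8).
Firm B's commitment gain: 14 − 8 = 6.

6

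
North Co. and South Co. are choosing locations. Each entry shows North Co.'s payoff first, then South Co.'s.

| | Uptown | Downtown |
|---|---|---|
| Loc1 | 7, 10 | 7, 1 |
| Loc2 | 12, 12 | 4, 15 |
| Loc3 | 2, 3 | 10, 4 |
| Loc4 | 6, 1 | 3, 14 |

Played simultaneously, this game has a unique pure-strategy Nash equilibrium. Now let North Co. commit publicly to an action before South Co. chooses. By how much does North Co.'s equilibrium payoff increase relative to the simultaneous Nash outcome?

South Co. best-responds to each possible North Co. move:
- Loc1: South Co. compares 10, 1 and picks Uptown; North Co. would get 7.
- Loc2: South Co. compares 12, 15 and picks Downtown; North Co. would get 4.
- Loc3: South Co. compares 3, 4 and picks Downtown; North Co. would get 10.
- Loc4: South Co. compares 1, 14 and picks Downtown; North Co. would get 3.
Among 7, 4, 10, 3, the best is 10 at Loc3. Subgame-perfect outcome: (Loc3, Downtown) with payoffs (10, 4).
Now find the simultaneous Nash equilibrium.
North Co.'s best replies: Uptown→Loc2; Downtown→Loc3.
South Co.'s best replies: Loc1→Uptown; Loc2→Downtown; Loc3→Downtown; Loc4→Downtown.
Only (Loc3, Downtown) has each player best-responding; Nash payoffs (10, 4).
North Co.'s commitment gain: 10 − 10 = 0.

0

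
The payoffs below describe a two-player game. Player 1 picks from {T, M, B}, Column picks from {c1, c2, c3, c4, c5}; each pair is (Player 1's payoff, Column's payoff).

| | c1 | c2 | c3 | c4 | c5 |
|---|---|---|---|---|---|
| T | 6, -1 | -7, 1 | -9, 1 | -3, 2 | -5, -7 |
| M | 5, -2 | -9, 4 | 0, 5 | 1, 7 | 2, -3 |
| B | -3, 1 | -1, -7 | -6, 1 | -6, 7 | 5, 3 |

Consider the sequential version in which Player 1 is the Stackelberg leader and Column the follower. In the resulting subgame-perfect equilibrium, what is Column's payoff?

Work backward from Column's decision.
- T: Column compares -1, 1, 1, 2, -7 and picks c4; Player 1 would get -3.
- M: Column compares -2, 4, 5, 7, -3 and picks c4; Player 1 would get 1.
- B: Column compares 1, -7, 1, 7, 3 and picks c4; Player 1 would get -6.
Maximizing over -3, 1, -6, Player 1 chooses M. Subgame-perfect outcome: (M, c4) with payoffs (1, 7).

7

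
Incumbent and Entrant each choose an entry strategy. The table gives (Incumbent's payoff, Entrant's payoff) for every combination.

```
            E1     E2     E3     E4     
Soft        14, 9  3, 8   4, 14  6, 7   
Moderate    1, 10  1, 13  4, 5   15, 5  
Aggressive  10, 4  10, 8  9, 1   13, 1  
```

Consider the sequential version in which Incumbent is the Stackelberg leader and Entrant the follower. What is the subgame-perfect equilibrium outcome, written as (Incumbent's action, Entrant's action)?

Solve by backward induction (Incumbent leads).
- Soft: Entrant compares 9, 8, 14, 7 and picks E3; Incumbent would get 4.
- Moderate: Entrant compares 10, 13, 5, 5 and picks E2; Incumbent would get 1.
- Aggressive: Entrant compares 4, 8, 1, 1 and picks E2; Incumbent would get 10.
Among 4, 1, 10, the best is 10 at Aggressive. Subgame-perfect outcome: (Aggressive, E2) with payoffs (10, 8).

(Aggressive, E2)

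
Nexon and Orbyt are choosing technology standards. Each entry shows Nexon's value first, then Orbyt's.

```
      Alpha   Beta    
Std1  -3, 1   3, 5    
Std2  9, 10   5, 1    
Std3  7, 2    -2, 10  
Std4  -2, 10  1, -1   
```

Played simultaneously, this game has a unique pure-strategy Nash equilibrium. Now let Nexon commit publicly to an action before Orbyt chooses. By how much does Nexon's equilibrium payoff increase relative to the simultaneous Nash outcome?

Work backward from Orbyt's decision.
- Std1: Orbyt compares 1, 5 and picks Beta; Nexon would get 3.
- Std2: Orbyt compares 10, 1 and picks Alpha; Nexon would get 9.
- Std3: Orbyt compares 2, 10 and picks Beta; Nexon would get -2.
- Std4: Orbyt compares 10, -1 and picks Alpha; Nexon would get -2.
Nexon's induced payoffs are 3, 9, -2, -2, so Nexon commits to Std2. Subgame-perfect outcome: (Std2, Alpha) with payoffs (9, 10).
Under simultaneous play:
Nexon's best replies: Alpha→Std2; Beta→Std2.
Orbyt's best replies: Std1→Beta; Std2→Alpha; Std3→Beta; Std4→Alpha.
The unique mutual best reply is (Std2, Alpha), giving (9, 10).
Nexon's commitment gain: 9 − 9 = 0.

0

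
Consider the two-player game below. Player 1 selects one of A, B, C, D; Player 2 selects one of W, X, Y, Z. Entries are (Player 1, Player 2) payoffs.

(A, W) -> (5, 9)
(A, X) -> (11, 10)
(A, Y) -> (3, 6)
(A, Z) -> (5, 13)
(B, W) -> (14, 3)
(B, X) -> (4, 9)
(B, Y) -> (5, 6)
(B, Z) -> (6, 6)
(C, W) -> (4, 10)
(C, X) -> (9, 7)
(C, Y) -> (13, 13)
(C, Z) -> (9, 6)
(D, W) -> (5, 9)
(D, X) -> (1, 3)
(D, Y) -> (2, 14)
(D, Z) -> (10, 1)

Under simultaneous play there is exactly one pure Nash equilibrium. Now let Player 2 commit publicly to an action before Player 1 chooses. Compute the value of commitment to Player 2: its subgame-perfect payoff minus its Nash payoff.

Backward induction with Player 2 moving first.
- W → Player 1 plays B (best of 5, 14, 4, 5); Player 2 gets 3.
- X → Player 1 plays A (best of 11, 4, 9, 1); Player 2 gets 10.
- Y → Player 1 plays C (best of 3, 5, 13, 2); Player 2 gets 13.
- Z → Player 1 plays D (best of 5, 6, 9, 10); Player 2 gets 1.
Player 2's induced payoffs are 3, 10, 13, 1, so Player 2 commits to Y. Subgame-perfect outcome: (C, Y) with payoffs (13, 13).
For the simultaneous game, intersect best replies.
Player 1's best replies: W→B; X→A; Y→C; Z→D.
Player 2's best replies: A→Z; B→X; C→Y; D→Y.
The unique mutual best reply is (C, Y), giving (13, 13).
Player 2's commitment gain: 13 − 13 = 0.

0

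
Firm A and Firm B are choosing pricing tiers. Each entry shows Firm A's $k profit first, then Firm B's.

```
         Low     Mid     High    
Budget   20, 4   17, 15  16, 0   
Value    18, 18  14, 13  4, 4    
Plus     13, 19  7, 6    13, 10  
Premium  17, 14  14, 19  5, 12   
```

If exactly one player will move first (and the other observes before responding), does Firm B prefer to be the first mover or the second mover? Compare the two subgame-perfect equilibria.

second

If Firm A leads: Firm B's best replies are Budget→Mid, Value→Low, Plus→Low, Premium→Mid; Firm A's induced payoffs 17, 18, 13, 14; outcome (Value, Low), payoffs (18, 18).
If Firm B leads: Firm A's best replies are Low→Budget, Mid→Budget, High→Budget; Firm B's induced payoffs 4, 15, 0; outcome (Budget, Mid), payoffs (17, 15).
Firm B gets 15 moving first and 18 moving second, so Firm B prefers to move second.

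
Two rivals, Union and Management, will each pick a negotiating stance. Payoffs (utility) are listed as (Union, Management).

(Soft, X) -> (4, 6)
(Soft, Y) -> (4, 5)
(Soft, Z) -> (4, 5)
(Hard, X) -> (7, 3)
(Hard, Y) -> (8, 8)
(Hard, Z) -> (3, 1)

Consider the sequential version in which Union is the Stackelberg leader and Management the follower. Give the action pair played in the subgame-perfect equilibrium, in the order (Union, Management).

Work backward from Management's decision.
- Soft → Management plays X (best of 6, 5, 5); Union gets 4.
- Hard → Management plays Y (best of 3, 8, 1); Union gets 8.
Maximizing over 4, 8, Union chooses Hard. Subgame-perfect outcome: (Hard, Y) with payoffs (8, 8).

(Hard, Y)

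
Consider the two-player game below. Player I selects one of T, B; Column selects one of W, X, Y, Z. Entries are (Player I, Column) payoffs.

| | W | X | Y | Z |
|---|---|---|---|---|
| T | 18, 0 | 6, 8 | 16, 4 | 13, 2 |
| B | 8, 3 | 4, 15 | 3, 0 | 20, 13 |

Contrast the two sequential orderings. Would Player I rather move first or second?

If Player I leads: Column's best replies are T→X, B→X; Player I's induced payoffs 6, 4; outcome (T, X), payoffs (6, 8).
If Column leads: Player I's best replies are W→T, X→T, Y→T, Z→B; Column's induced payoffs 0, 8, 4, 13; outcome (B, Z), payoffs (20, 13).
Player I gets 6 moving first and 20 moving second, so Player I prefers to move second.

second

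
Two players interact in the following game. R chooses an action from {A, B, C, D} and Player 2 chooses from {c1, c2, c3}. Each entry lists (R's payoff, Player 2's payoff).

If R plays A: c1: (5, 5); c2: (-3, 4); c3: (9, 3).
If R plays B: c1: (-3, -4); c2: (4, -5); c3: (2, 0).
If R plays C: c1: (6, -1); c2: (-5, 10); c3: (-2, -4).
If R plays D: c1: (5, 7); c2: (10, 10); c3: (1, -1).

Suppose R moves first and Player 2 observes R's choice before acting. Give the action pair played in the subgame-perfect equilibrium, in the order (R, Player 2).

Work backward from Player 2's decision.
- A: Player 2 compares 5, 4, 3 and picks c1; R would get 5.
- B: Player 2 compares -4, -5, 0 and picks c3; R would get 2.
- C: Player 2 compares -1, 10, -4 and picks c2; R would get -5.
- D: Player 2 compares 7, 10, -1 and picks c2; R would get 10.
Among 5, 2, -5, 10, the best is 10 at D. Subgame-perfect outcome: (D, c2) with payoffs (10, 10).

(D, c2)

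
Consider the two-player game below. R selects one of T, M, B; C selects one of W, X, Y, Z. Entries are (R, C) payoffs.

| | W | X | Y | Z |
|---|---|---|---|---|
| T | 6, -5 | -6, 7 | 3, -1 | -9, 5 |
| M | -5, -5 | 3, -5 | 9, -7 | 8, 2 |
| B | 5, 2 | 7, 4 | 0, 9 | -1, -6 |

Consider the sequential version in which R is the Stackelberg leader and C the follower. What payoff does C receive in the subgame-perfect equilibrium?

C best-responds to each possible R move:
- T: C compares -5, 7, -1, 5 and picks X; R would get -6.
- M: C compares -5, -5, -7, 2 and picks Z; R would get 8.
- B: C compares 2, 4, 9, -6 and picks Y; R would get 0.
R's induced payoffs are -6, 8, 0, so R commits to M. Subgame-perfect outcome: (M, Z) with payoffs (8, 2).

2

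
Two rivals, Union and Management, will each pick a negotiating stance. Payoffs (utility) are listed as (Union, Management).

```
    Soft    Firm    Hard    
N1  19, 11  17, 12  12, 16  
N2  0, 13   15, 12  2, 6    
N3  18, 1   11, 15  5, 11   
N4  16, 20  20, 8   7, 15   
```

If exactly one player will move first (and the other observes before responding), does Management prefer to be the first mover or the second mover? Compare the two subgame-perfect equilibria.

If Union leads: Management's best replies are N1→Hard, N2→Soft, N3→Firm, N4→Soft; Union's induced payoffs 12, 0, 11, 16; outcome (N4, Soft), payoffs (16, 20).
If Management leads: Union's best replies are Soft→N1, Firm→N4, Hard→N1; Management's induced payoffs 11, 8, 16; outcome (N1, Hard), payoffs (12, 16).
Management gets 16 moving first and 20 moving second, so Management prefers to move second.

second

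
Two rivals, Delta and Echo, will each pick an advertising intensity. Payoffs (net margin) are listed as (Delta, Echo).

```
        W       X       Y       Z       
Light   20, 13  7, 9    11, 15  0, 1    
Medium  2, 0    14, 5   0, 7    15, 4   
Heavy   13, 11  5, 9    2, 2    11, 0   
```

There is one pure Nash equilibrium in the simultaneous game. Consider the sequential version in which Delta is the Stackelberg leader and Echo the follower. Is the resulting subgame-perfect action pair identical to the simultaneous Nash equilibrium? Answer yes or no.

Backward induction with Delta moving first.
- Light: Echo compares 13, 9, 15, 1 and picks Y; Delta would get 11.
- Medium: Echo compares 0, 5, 7, 4 and picks Y; Delta would get 0.
- Heavy: Echo compares 11, 9, 2, 0 and picks W; Delta would get 13.
Maximizing over 11, 0, 13, Delta chooses Heavy. Subgame-perfect outcome: (Heavy, W) with payoffs (13, 11).
Under simultaneous play:
Delta's best replies: W→Light; X→Medium; Y→Light; Z→Medium.
Echo's best replies: Light→Y; Medium→Y; Heavy→W.
The unique mutual best reply is (Light, Y), giving (11, 15).
Sequential outcome (Heavy, W) differs from the Nash profile (Light, Y).

no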